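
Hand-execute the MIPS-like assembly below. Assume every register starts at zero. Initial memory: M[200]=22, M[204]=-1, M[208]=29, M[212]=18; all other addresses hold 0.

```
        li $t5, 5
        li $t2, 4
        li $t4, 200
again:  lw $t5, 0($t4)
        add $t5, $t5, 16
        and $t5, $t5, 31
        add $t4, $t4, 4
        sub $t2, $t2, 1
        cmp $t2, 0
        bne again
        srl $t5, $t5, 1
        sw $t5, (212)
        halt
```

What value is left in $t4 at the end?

216

li $t5, 5 → $t5=5
li $t2, 4 → $t2=4
li $t4, 200 → $t4=200
lw $t5, 0($t4) → $t5=M[200]=22
add $t5, $t5, 16 → $t5=22+16=38
and $t5, $t5, 31 → $t5=38&31=6
add $t4, $t4, 4 → $t4=200+4=204
sub $t2, $t2, 1 → $t2=4-1=3
cmp $t2, 0  (cmp 3,0)
bne again: taken
lw $t5, 0($t4) → $t5=M[204]=-1
add $t5, $t5, 16 → $t5=(-1)+16=15
and $t5, $t5, 31 → $t5=15&31=15
add $t4, $t4, 4 → $t4=204+4=208
sub $t2, $t2, 1 → $t2=3-1=2
cmp $t2, 0  (cmp 2,0)
bne again: taken
lw $t5, 0($t4) → $t5=M[208]=29
add $t5, $t5, 16 → $t5=29+16=45
and $t5, $t5, 31 → $t5=45&31=13
add $t4, $t4, 4 → $t4=208+4=212
sub $t2, $t2, 1 → $t2=2-1=1
cmp $t2, 0  (cmp 1,0)
bne again: taken
lw $t5, 0($t4) → $t5=M[212]=18
add $t5, $t5, 16 → $t5=18+16=34
and $t5, $t5, 31 → $t5=34&31=2
add $t4, $t4, 4 → $t4=212+4=216
sub $t2, $t2, 1 → $t2=1-1=0
cmp $t2, 0  (cmp 0,0)
bne again: not taken
srl $t5, $t5, 1 → $t5=2>>1=1
sw $t5, (212) → M[212]=1
halt.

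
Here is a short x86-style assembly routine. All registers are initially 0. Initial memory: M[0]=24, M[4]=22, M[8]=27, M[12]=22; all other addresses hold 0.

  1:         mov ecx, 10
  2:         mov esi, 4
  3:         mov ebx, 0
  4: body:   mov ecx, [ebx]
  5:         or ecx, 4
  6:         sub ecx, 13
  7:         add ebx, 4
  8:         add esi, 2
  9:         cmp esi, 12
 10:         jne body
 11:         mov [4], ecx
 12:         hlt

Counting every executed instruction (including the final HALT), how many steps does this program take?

after mov ecx, 10: ecx=10
after mov esi, 4: esi=4
after mov ebx, 0: ebx=0
after mov ecx, [ebx]: ecx=M[0]=24
after or ecx, 4: ecx=24|4=28
after sub ecx, 13: ecx=28-13=15
after add ebx, 4: ebx=0+4=4
after add esi, 2: esi=4+2=6
cmp esi, 12  (cmp 6,12)
jne body: taken
after mov ecx, [ebx]: ecx=M[4]=22
after or ecx, 4: ecx=22|4=22
after sub ecx, 13: ecx=22-13=9
after add ebx, 4: ebx=4+4=8
after add esi, 2: esi=6+2=8
cmp esi, 12  (cmp 8,12)
jne body: taken
after mov ecx, [ebx]: ecx=M[8]=27
after or ecx, 4: ecx=27|4=31
after sub ecx, 13: ecx=31-13=18
after add ebx, 4: ebx=8+4=12
after add esi, 2: esi=8+2=10
cmp esi, 12  (cmp 10,12)
jne body: taken
after mov ecx, [ebx]: ecx=M[12]=22
after or ecx, 4: ecx=22|4=22
after sub ecx, 13: ecx=22-13=9
after add ebx, 4: ebx=12+4=16
after add esi, 2: esi=10+2=12
cmp esi, 12  (cmp 12,12)
jne body: not taken
mov [4], ecx → M[4]=9
halt.
Total executed instructions: 33.

33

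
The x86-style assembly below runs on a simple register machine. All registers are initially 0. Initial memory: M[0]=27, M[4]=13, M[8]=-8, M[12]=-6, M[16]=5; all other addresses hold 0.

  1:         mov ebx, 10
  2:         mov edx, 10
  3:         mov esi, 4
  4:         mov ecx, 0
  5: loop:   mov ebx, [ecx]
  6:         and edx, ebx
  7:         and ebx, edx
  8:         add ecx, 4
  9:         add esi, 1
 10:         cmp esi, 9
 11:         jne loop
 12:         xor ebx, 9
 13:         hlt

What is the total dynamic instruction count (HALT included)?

after mov ebx, 10: ebx=10
after mov edx, 10: edx=10
after mov esi, 4: esi=4
after mov ecx, 0: ecx=0
after mov ebx, [ecx]: ebx=M[0]=27
after and edx, ebx: edx=10&27=10
after and ebx, edx: ebx=27&10=10
after add ecx, 4: ecx=0+4=4
after add esi, 1: esi=4+1=5
cmp esi, 9  (cmp 5,9)
jne loop: taken
after mov ebx, [ecx]: ebx=M[4]=13
after and edx, ebx: edx=10&13=8
after and ebx, edx: ebx=13&8=8
after add ecx, 4: ecx=4+4=8
after add esi, 1: esi=5+1=6
cmp esi, 9  (cmp 6,9)
jne loop: taken
after mov ebx, [ecx]: ebx=M[8]=-8
after and edx, ebx: edx=8&(-8)=8
after and ebx, edx: ebx=(-8)&8=8
after add ecx, 4: ecx=8+4=12
after add esi, 1: esi=6+1=7
cmp esi, 9  (cmp 7,9)
jne loop: taken
after mov ebx, [ecx]: ebx=M[12]=-6
after and edx, ebx: edx=8&(-6)=8
after and ebx, edx: ebx=(-6)&8=8
after add ecx, 4: ecx=12+4=16
after add esi, 1: esi=7+1=8
cmp esi, 9  (cmp 8,9)
jne loop: taken
after mov ebx, [ecx]: ebx=M[16]=5
after and edx, ebx: edx=8&5=0
after and ebx, edx: ebx=5&0=0
after add ecx, 4: ecx=16+4=20
after add esi, 1: esi=8+1=9
cmp esi, 9  (cmp 9,9)
jne loop: not taken
after xor ebx, 9: ebx=0^9=9
halt.
Total executed instructions: 41.

41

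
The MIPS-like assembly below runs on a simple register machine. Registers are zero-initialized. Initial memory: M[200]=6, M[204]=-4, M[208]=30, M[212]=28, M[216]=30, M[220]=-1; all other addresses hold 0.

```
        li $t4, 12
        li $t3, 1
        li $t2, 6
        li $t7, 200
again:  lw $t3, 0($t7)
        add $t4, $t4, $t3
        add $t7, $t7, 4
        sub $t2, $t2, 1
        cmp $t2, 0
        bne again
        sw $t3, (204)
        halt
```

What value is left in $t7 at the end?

li $t4, 12 → $t4=12
li $t3, 1 → $t3=1
li $t2, 6 → $t2=6
li $t7, 200 → $t7=200
lw $t3, 0($t7) → $t3=M[200]=6
add $t4, $t4, $t3 → $t4=12+6=18
add $t7, $t7, 4 → $t7=200+4=204
sub $t2, $t2, 1 → $t2=6-1=5
cmp $t2, 0  (cmp 5,0)
bne again: taken
lw $t3, 0($t7) → $t3=M[204]=-4
add $t4, $t4, $t3 → $t4=18+(-4)=14
add $t7, $t7, 4 → $t7=204+4=208
sub $t2, $t2, 1 → $t2=5-1=4
cmp $t2, 0  (cmp 4,0)
bne again: taken
lw $t3, 0($t7) → $t3=M[208]=30
add $t4, $t4, $t3 → $t4=14+30=44
add $t7, $t7, 4 → $t7=208+4=212
sub $t2, $t2, 1 → $t2=4-1=3
cmp $t2, 0  (cmp 3,0)
bne again: taken
lw $t3, 0($t7) → $t3=M[212]=28
add $t4, $t4, $t3 → $t4=44+28=72
add $t7, $t7, 4 → $t7=212+4=216
sub $t2, $t2, 1 → $t2=3-1=2
cmp $t2, 0  (cmp 2,0)
bne again: taken
lw $t3, 0($t7) → $t3=M[216]=30
add $t4, $t4, $t3 → $t4=72+30=102
add $t7, $t7, 4 → $t7=216+4=220
sub $t2, $t2, 1 → $t2=2-1=1
cmp $t2, 0  (cmp 1,0)
bne again: taken
lw $t3, 0($t7) → $t3=M[220]=-1
add $t4, $t4, $t3 → $t4=102+(-1)=101
add $t7, $t7, 4 → $t7=220+4=224
sub $t2, $t2, 1 → $t2=1-1=0
cmp $t2, 0  (cmp 0,0)
bne again: not taken
sw $t3, (204) → M[204]=-1
halt.

224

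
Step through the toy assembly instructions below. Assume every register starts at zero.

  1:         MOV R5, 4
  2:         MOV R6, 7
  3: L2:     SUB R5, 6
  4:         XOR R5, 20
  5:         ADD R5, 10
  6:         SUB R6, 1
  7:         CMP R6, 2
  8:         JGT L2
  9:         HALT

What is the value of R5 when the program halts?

after MOV R5, 4: R5=4
after MOV R6, 7: R6=7
after SUB R5, 6: R5=4-6=-2
after XOR R5, 20: R5=(-2)^20=-22
after ADD R5, 10: R5=(-22)+10=-12
after SUB R6, 1: R6=7-1=6
CMP R6, 2  (cmp 6,2)
JGT L2: taken
after SUB R5, 6: R5=(-12)-6=-18
after XOR R5, 20: R5=(-18)^20=-6
after ADD R5, 10: R5=(-6)+10=4
after SUB R6, 1: R6=6-1=5
CMP R6, 2  (cmp 5,2)
JGT L2: taken
after SUB R5, 6: R5=4-6=-2
after XOR R5, 20: R5=(-2)^20=-22
after ADD R5, 10: R5=(-22)+10=-12
after SUB R6, 1: R6=5-1=4
CMP R6, 2  (cmp 4,2)
JGT L2: taken
after SUB R5, 6: R5=(-12)-6=-18
after XOR R5, 20: R5=(-18)^20=-6
after ADD R5, 10: R5=(-6)+10=4
after SUB R6, 1: R6=4-1=3
CMP R6, 2  (cmp 3,2)
JGT L2: taken
after SUB R5, 6: R5=4-6=-2
after XOR R5, 20: R5=(-2)^20=-22
after ADD R5, 10: R5=(-22)+10=-12
after SUB R6, 1: R6=3-1=2
CMP R6, 2  (cmp 2,2)
JGT L2: not taken
halt.

-12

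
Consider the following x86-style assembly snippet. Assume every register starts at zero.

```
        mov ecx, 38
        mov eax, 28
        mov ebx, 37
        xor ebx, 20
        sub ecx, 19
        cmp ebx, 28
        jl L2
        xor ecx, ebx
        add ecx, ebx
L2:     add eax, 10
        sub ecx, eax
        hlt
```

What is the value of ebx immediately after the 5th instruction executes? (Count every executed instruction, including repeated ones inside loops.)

ecx=38
eax=28
ebx=37
ebx=37^20=49
ecx=38-19=19
After step 5: ebx = 49.

49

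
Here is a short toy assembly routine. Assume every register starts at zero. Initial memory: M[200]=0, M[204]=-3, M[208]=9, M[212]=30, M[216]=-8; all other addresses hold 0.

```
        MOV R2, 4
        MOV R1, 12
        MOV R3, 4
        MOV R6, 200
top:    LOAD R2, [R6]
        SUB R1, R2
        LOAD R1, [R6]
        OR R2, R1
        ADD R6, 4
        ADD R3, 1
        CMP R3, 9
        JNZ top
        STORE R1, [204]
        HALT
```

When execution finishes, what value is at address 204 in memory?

MOV R2, 4 → R2=4
MOV R1, 12 → R1=12
MOV R3, 4 → R3=4
MOV R6, 200 → R6=200
LOAD R2, [R6] → R2=M[200]=0
SUB R1, R2 → R1=12-0=12
LOAD R1, [R6] → R1=M[200]=0
OR R2, R1 → R2=0|0=0
ADD R6, 4 → R6=200+4=204
ADD R3, 1 → R3=4+1=5
CMP R3, 9  (cmp 5,9)
JNZ top: taken
LOAD R2, [R6] → R2=M[204]=-3
SUB R1, R2 → R1=0-(-3)=3
LOAD R1, [R6] → R1=M[204]=-3
OR R2, R1 → R2=(-3)|(-3)=-3
ADD R6, 4 → R6=204+4=208
ADD R3, 1 → R3=5+1=6
CMP R3, 9  (cmp 6,9)
JNZ top: taken
LOAD R2, [R6] → R2=M[208]=9
SUB R1, R2 → R1=(-3)-9=-12
LOAD R1, [R6] → R1=M[208]=9
OR R2, R1 → R2=9|9=9
ADD R6, 4 → R6=208+4=212
ADD R3, 1 → R3=6+1=7
CMP R3, 9  (cmp 7,9)
JNZ top: taken
LOAD R2, [R6] → R2=M[212]=30
SUB R1, R2 → R1=9-30=-21
LOAD R1, [R6] → R1=M[212]=30
OR R2, R1 → R2=30|30=30
ADD R6, 4 → R6=212+4=216
ADD R3, 1 → R3=7+1=8
CMP R3, 9  (cmp 8,9)
JNZ top: taken
LOAD R2, [R6] → R2=M[216]=-8
SUB R1, R2 → R1=30-(-8)=38
LOAD R1, [R6] → R1=M[216]=-8
OR R2, R1 → R2=(-8)|(-8)=-8
ADD R6, 4 → R6=216+4=220
ADD R3, 1 → R3=8+1=9
CMP R3, 9  (cmp 9,9)
JNZ top: not taken
STORE R1, [204] → M[204]=-8
halt.

-8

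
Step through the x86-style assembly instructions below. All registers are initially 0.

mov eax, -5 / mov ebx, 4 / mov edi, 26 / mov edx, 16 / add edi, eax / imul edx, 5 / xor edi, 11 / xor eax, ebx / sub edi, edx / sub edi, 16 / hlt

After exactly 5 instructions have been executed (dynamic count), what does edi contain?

after mov eax, -5: eax=-5
after mov ebx, 4: ebx=4
after mov edi, 26: edi=26
after mov edx, 16: edx=16
after add edi, eax: edi=26+(-5)=21
After step 5: edi = 21.

21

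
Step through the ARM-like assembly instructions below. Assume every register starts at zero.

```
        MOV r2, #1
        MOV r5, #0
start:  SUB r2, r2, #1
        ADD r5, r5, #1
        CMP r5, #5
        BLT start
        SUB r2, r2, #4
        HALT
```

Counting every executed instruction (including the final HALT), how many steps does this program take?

24

after MOV r2, #1: r2=1
after MOV r5, #0: r5=0
after SUB r2, r2, #1: r2=1-1=0
after ADD r5, r5, #1: r5=0+1=1
CMP r5, #5  (cmp 1,5)
BLT start: taken
after SUB r2, r2, #1: r2=0-1=-1
after ADD r5, r5, #1: r5=1+1=2
CMP r5, #5  (cmp 2,5)
BLT start: taken
after SUB r2, r2, #1: r2=(-1)-1=-2
after ADD r5, r5, #1: r5=2+1=3
CMP r5, #5  (cmp 3,5)
BLT start: taken
after SUB r2, r2, #1: r2=(-2)-1=-3
after ADD r5, r5, #1: r5=3+1=4
CMP r5, #5  (cmp 4,5)
BLT start: taken
after SUB r2, r2, #1: r2=(-3)-1=-4
after ADD r5, r5, #1: r5=4+1=5
CMP r5, #5  (cmp 5,5)
BLT start: not taken
after SUB r2, r2, #4: r2=(-4)-4=-8
halt.
Total executed instructions: 24.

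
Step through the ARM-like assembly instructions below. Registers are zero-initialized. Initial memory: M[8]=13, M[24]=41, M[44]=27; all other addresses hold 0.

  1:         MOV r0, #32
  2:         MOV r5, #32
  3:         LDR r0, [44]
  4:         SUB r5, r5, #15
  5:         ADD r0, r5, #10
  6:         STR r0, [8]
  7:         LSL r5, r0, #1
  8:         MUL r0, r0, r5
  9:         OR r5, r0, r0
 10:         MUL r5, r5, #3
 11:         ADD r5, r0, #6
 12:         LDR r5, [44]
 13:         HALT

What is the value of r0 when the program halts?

1458

MOV r0, #32 → r0=32
MOV r5, #32 → r5=32
LDR r0, [44] → r0=M[44]=27
SUB r5, r5, #15 → r5=32-15=17
ADD r0, r5, #10 → r0=17+10=27
STR r0, [8] → M[8]=27
LSL r5, r0, #1 → r5=27<<1=54
MUL r0, r0, r5 → r0=27*54=1458
OR r5, r0, r0 → r5=1458|1458=1458
MUL r5, r5, #3 → r5=1458*3=4374
ADD r5, r0, #6 → r5=1458+6=1464
LDR r5, [44] → r5=M[44]=27
halt.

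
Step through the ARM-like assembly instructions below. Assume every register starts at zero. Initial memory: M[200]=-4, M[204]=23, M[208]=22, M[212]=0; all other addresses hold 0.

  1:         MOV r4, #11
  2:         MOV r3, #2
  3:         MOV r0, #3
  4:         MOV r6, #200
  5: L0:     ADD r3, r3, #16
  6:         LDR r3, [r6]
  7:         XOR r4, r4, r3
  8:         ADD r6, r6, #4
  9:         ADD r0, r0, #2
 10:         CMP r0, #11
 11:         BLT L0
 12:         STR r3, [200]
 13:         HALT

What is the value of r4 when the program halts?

-10

MOV r4, #11 → r4=11
MOV r3, #2 → r3=2
MOV r0, #3 → r0=3
MOV r6, #200 → r6=200
ADD r3, r3, #16 → r3=2+16=18
LDR r3, [r6] → r3=M[200]=-4
XOR r4, r4, r3 → r4=11^(-4)=-9
ADD r6, r6, #4 → r6=200+4=204
ADD r0, r0, #2 → r0=3+2=5
CMP r0, #11  (cmp 5,11)
BLT L0: taken
ADD r3, r3, #16 → r3=(-4)+16=12
LDR r3, [r6] → r3=M[204]=23
XOR r4, r4, r3 → r4=(-9)^23=-32
ADD r6, r6, #4 → r6=204+4=208
ADD r0, r0, #2 → r0=5+2=7
CMP r0, #11  (cmp 7,11)
BLT L0: taken
ADD r3, r3, #16 → r3=23+16=39
LDR r3, [r6] → r3=M[208]=22
XOR r4, r4, r3 → r4=(-32)^22=-10
ADD r6, r6, #4 → r6=208+4=212
ADD r0, r0, #2 → r0=7+2=9
CMP r0, #11  (cmp 9,11)
BLT L0: taken
ADD r3, r3, #16 → r3=22+16=38
LDR r3, [r6] → r3=M[212]=0
XOR r4, r4, r3 → r4=(-10)^0=-10
ADD r6, r6, #4 → r6=212+4=216
ADD r0, r0, #2 → r0=9+2=11
CMP r0, #11  (cmp 11,11)
BLT L0: not taken
STR r3, [200] → M[200]=0
halt.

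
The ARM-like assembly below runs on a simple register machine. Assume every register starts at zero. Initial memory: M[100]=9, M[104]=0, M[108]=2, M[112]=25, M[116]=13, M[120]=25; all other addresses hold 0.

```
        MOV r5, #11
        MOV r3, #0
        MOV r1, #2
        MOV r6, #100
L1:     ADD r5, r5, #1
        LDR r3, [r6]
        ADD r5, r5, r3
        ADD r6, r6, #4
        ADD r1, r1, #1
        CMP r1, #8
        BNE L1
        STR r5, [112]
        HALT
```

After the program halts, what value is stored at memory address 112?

91

r5=11
r3=0
r1=2
r6=100
r5=11+1=12
r3=M[100]=9
r5=12+9=21
r6=100+4=104
r1=2+1=3
CMP r1, #8  (cmp 3,8)
BNE L1: taken
r5=21+1=22
r3=M[104]=0
r5=22+0=22
r6=104+4=108
r1=3+1=4
CMP r1, #8  (cmp 4,8)
BNE L1: taken
r5=22+1=23
r3=M[108]=2
r5=23+2=25
r6=108+4=112
r1=4+1=5
CMP r1, #8  (cmp 5,8)
BNE L1: taken
r5=25+1=26
r3=M[112]=25
r5=26+25=51
r6=112+4=116
r1=5+1=6
CMP r1, #8  (cmp 6,8)
BNE L1: taken
r5=51+1=52
r3=M[116]=13
r5=52+13=65
r6=116+4=120
r1=6+1=7
CMP r1, #8  (cmp 7,8)
BNE L1: taken
r5=65+1=66
r3=M[120]=25
r5=66+25=91
r6=120+4=124
r1=7+1=8
CMP r1, #8  (cmp 8,8)
BNE L1: not taken
STR r5, [112] → M[112]=91
halt.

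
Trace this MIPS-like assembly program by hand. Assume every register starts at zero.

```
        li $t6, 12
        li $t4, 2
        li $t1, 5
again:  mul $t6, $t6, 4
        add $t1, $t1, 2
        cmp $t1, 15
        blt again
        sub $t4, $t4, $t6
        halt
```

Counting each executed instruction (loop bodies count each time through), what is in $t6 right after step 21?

12288

after li $t6, 12: $t6=12
after li $t4, 2: $t4=2
after li $t1, 5: $t1=5
after mul $t6, $t6, 4: $t6=12*4=48
after add $t1, $t1, 2: $t1=5+2=7
cmp $t1, 15  (cmp 7,15)
blt again: taken
after mul $t6, $t6, 4: $t6=48*4=192
after add $t1, $t1, 2: $t1=7+2=9
cmp $t1, 15  (cmp 9,15)
blt again: taken
after mul $t6, $t6, 4: $t6=192*4=768
after add $t1, $t1, 2: $t1=9+2=11
cmp $t1, 15  (cmp 11,15)
blt again: taken
after mul $t6, $t6, 4: $t6=768*4=3072
after add $t1, $t1, 2: $t1=11+2=13
cmp $t1, 15  (cmp 13,15)
blt again: taken
after mul $t6, $t6, 4: $t6=3072*4=12288
after add $t1, $t1, 2: $t1=13+2=15
After step 21: $t6 = 12288.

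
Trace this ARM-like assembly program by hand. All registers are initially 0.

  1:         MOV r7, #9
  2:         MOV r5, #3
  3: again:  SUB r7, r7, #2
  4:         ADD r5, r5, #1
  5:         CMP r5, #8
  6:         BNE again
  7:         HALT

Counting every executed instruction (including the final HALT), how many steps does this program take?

23

after MOV r7, #9: r7=9
after MOV r5, #3: r5=3
after SUB r7, r7, #2: r7=9-2=7
after ADD r5, r5, #1: r5=3+1=4
CMP r5, #8  (cmp 4,8)
BNE again: taken
after SUB r7, r7, #2: r7=7-2=5
after ADD r5, r5, #1: r5=4+1=5
CMP r5, #8  (cmp 5,8)
BNE again: taken
after SUB r7, r7, #2: r7=5-2=3
after ADD r5, r5, #1: r5=5+1=6
CMP r5, #8  (cmp 6,8)
BNE again: taken
after SUB r7, r7, #2: r7=3-2=1
after ADD r5, r5, #1: r5=6+1=7
CMP r5, #8  (cmp 7,8)
BNE again: taken
after SUB r7, r7, #2: r7=1-2=-1
after ADD r5, r5, #1: r5=7+1=8
CMP r5, #8  (cmp 8,8)
BNE again: not taken
halt.
Total executed instructions: 23.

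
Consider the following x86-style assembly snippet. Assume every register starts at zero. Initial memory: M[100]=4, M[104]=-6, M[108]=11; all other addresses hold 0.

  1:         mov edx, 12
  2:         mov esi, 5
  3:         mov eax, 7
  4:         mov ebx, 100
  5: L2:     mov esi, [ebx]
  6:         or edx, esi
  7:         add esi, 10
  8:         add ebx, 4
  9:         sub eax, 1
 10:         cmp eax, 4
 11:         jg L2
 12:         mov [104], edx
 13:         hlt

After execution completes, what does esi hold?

21

mov edx, 12 → edx=12
mov esi, 5 → esi=5
mov eax, 7 → eax=7
mov ebx, 100 → ebx=100
mov esi, [ebx] → esi=M[100]=4
or edx, esi → edx=12|4=12
add esi, 10 → esi=4+10=14
add ebx, 4 → ebx=100+4=104
sub eax, 1 → eax=7-1=6
cmp eax, 4  (cmp 6,4)
jg L2: taken
mov esi, [ebx] → esi=M[104]=-6
or edx, esi → edx=12|(-6)=-2
add esi, 10 → esi=(-6)+10=4
add ebx, 4 → ebx=104+4=108
sub eax, 1 → eax=6-1=5
cmp eax, 4  (cmp 5,4)
jg L2: taken
mov esi, [ebx] → esi=M[108]=11
or edx, esi → edx=(-2)|11=-1
add esi, 10 → esi=11+10=21
add ebx, 4 → ebx=108+4=112
sub eax, 1 → eax=5-1=4
cmp eax, 4  (cmp 4,4)
jg L2: not taken
mov [104], edx → M[104]=-1
halt.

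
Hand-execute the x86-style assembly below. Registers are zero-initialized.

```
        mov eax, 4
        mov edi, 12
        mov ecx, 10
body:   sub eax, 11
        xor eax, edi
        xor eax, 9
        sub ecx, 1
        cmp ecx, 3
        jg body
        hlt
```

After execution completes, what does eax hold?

-52

mov eax, 4 → eax=4
mov edi, 12 → edi=12
mov ecx, 10 → ecx=10
sub eax, 11 → eax=4-11=-7
xor eax, edi → eax=(-7)^12=-11
xor eax, 9 → eax=(-11)^9=-4
sub ecx, 1 → ecx=10-1=9
cmp ecx, 3  (cmp 9,3)
jg body: taken
sub eax, 11 → eax=(-4)-11=-15
xor eax, edi → eax=(-15)^12=-3
xor eax, 9 → eax=(-3)^9=-12
sub ecx, 1 → ecx=9-1=8
cmp ecx, 3  (cmp 8,3)
jg body: taken
sub eax, 11 → eax=(-12)-11=-23
xor eax, edi → eax=(-23)^12=-27
xor eax, 9 → eax=(-27)^9=-20
sub ecx, 1 → ecx=8-1=7
cmp ecx, 3  (cmp 7,3)
jg body: taken
sub eax, 11 → eax=(-20)-11=-31
xor eax, edi → eax=(-31)^12=-19
xor eax, 9 → eax=(-19)^9=-28
sub ecx, 1 → ecx=7-1=6
cmp ecx, 3  (cmp 6,3)
jg body: taken
sub eax, 11 → eax=(-28)-11=-39
xor eax, edi → eax=(-39)^12=-43
xor eax, 9 → eax=(-43)^9=-36
sub ecx, 1 → ecx=6-1=5
cmp ecx, 3  (cmp 5,3)
jg body: taken
sub eax, 11 → eax=(-36)-11=-47
xor eax, edi → eax=(-47)^12=-35
xor eax, 9 → eax=(-35)^9=-44
sub ecx, 1 → ecx=5-1=4
cmp ecx, 3  (cmp 4,3)
jg body: taken
sub eax, 11 → eax=(-44)-11=-55
xor eax, edi → eax=(-55)^12=-59
xor eax, 9 → eax=(-59)^9=-52
sub ecx, 1 → ecx=4-1=3
cmp ecx, 3  (cmp 3,3)
jg body: not taken
halt.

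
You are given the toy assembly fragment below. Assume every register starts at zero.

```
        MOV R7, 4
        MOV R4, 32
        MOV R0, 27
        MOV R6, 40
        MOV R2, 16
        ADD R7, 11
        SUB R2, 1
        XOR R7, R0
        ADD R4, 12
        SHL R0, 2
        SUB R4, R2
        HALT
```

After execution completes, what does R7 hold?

20

R7=4
R4=32
R0=27
R6=40
R2=16
R7=4+11=15
R2=16-1=15
R7=15^27=20
R4=32+12=44
R0=27<<2=108
R4=44-15=29
halt.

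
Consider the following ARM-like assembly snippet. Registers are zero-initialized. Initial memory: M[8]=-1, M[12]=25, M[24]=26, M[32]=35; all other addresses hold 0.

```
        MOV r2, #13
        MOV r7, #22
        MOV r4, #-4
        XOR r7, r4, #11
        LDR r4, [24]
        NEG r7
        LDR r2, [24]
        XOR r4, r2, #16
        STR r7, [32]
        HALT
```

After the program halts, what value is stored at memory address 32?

MOV r2, #13 → r2=13
MOV r7, #22 → r7=22
MOV r4, #-4 → r4=-4
XOR r7, r4, #11 → r7=(-4)^11=-9
LDR r4, [24] → r4=M[24]=26
NEG r7 → r7=-(-9)=9
LDR r2, [24] → r2=M[24]=26
XOR r4, r2, #16 → r4=26^16=10
STR r7, [32] → M[32]=9
halt.

9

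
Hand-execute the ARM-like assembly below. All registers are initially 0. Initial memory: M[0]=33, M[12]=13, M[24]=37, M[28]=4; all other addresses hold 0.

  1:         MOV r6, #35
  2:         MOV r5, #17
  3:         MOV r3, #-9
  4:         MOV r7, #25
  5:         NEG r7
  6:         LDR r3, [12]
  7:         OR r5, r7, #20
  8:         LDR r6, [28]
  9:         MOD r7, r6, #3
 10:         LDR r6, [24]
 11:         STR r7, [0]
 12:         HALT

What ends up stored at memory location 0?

1

r6=35
r5=17
r3=-9
r7=25
r7=-(25)=-25
r3=M[12]=13
r5=(-25)|20=-9
r6=M[28]=4
r7=4%3=1
r6=M[24]=37
STR r7, [0] → M[0]=1
halt.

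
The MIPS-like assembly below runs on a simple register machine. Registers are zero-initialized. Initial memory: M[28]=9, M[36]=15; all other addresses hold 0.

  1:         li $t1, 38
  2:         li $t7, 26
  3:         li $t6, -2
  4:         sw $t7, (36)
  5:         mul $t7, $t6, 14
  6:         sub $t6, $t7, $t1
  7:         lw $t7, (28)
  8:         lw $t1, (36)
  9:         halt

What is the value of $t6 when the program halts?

-66

after li $t1, 38: $t1=38
after li $t7, 26: $t7=26
after li $t6, -2: $t6=-2
sw $t7, (36) → M[36]=26
after mul $t7, $t6, 14: $t7=(-2)*14=-28
after sub $t6, $t7, $t1: $t6=(-28)-38=-66
after lw $t7, (28): $t7=M[28]=9
after lw $t1, (36): $t1=M[36]=26
halt.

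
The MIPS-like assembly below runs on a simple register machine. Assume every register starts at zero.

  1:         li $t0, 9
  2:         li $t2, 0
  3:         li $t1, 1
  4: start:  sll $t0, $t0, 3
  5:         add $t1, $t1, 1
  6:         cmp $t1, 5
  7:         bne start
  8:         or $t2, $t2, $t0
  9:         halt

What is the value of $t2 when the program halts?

36864

li $t0, 9 → $t0=9
li $t2, 0 → $t2=0
li $t1, 1 → $t1=1
sll $t0, $t0, 3 → $t0=9<<3=72
add $t1, $t1, 1 → $t1=1+1=2
cmp $t1, 5  (cmp 2,5)
bne start: taken
sll $t0, $t0, 3 → $t0=72<<3=576
add $t1, $t1, 1 → $t1=2+1=3
cmp $t1, 5  (cmp 3,5)
bne start: taken
sll $t0, $t0, 3 → $t0=576<<3=4608
add $t1, $t1, 1 → $t1=3+1=4
cmp $t1, 5  (cmp 4,5)
bne start: taken
sll $t0, $t0, 3 → $t0=4608<<3=36864
add $t1, $t1, 1 → $t1=4+1=5
cmp $t1, 5  (cmp 5,5)
bne start: not taken
or $t2, $t2, $t0 → $t2=0|36864=36864
halt.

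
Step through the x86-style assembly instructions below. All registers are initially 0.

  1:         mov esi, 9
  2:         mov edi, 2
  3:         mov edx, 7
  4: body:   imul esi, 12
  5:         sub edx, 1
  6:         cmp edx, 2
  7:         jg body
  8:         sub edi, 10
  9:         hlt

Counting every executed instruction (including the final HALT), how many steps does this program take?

after mov esi, 9: esi=9
after mov edi, 2: edi=2
after mov edx, 7: edx=7
after imul esi, 12: esi=9*12=108
after sub edx, 1: edx=7-1=6
cmp edx, 2  (cmp 6,2)
jg body: taken
after imul esi, 12: esi=108*12=1296
after sub edx, 1: edx=6-1=5
cmp edx, 2  (cmp 5,2)
jg body: taken
after imul esi, 12: esi=1296*12=15552
after sub edx, 1: edx=5-1=4
cmp edx, 2  (cmp 4,2)
jg body: taken
after imul esi, 12: esi=15552*12=186624
after sub edx, 1: edx=4-1=3
cmp edx, 2  (cmp 3,2)
jg body: taken
after imul esi, 12: esi=186624*12=2239488
after sub edx, 1: edx=3-1=2
cmp edx, 2  (cmp 2,2)
jg body: not taken
after sub edi, 10: edi=2-10=-8
halt.
Total executed instructions: 25.

25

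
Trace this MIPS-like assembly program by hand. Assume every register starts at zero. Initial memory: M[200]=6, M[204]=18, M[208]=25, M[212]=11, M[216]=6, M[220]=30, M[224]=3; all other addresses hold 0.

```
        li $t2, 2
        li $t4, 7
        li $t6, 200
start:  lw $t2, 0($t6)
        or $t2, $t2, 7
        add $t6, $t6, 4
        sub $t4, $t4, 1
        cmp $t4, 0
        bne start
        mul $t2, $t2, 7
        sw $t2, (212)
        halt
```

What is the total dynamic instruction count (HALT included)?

48

li $t2, 2 → $t2=2
li $t4, 7 → $t4=7
li $t6, 200 → $t6=200
lw $t2, 0($t6) → $t2=M[200]=6
or $t2, $t2, 7 → $t2=6|7=7
add $t6, $t6, 4 → $t6=200+4=204
sub $t4, $t4, 1 → $t4=7-1=6
cmp $t4, 0  (cmp 6,0)
bne start: taken
lw $t2, 0($t6) → $t2=M[204]=18
or $t2, $t2, 7 → $t2=18|7=23
add $t6, $t6, 4 → $t6=204+4=208
sub $t4, $t4, 1 → $t4=6-1=5
cmp $t4, 0  (cmp 5,0)
bne start: taken
lw $t2, 0($t6) → $t2=M[208]=25
or $t2, $t2, 7 → $t2=25|7=31
add $t6, $t6, 4 → $t6=208+4=212
sub $t4, $t4, 1 → $t4=5-1=4
cmp $t4, 0  (cmp 4,0)
bne start: taken
lw $t2, 0($t6) → $t2=M[212]=11
or $t2, $t2, 7 → $t2=11|7=15
add $t6, $t6, 4 → $t6=212+4=216
sub $t4, $t4, 1 → $t4=4-1=3
cmp $t4, 0  (cmp 3,0)
bne start: taken
lw $t2, 0($t6) → $t2=M[216]=6
or $t2, $t2, 7 → $t2=6|7=7
add $t6, $t6, 4 → $t6=216+4=220
sub $t4, $t4, 1 → $t4=3-1=2
cmp $t4, 0  (cmp 2,0)
bne start: taken
lw $t2, 0($t6) → $t2=M[220]=30
or $t2, $t2, 7 → $t2=30|7=31
add $t6, $t6, 4 → $t6=220+4=224
sub $t4, $t4, 1 → $t4=2-1=1
cmp $t4, 0  (cmp 1,0)
bne start: taken
lw $t2, 0($t6) → $t2=M[224]=3
or $t2, $t2, 7 → $t2=3|7=7
add $t6, $t6, 4 → $t6=224+4=228
sub $t4, $t4, 1 → $t4=1-1=0
cmp $t4, 0  (cmp 0,0)
bne start: not taken
mul $t2, $t2, 7 → $t2=7*7=49
sw $t2, (212) → M[212]=49
halt.
Total executed instructions: 48.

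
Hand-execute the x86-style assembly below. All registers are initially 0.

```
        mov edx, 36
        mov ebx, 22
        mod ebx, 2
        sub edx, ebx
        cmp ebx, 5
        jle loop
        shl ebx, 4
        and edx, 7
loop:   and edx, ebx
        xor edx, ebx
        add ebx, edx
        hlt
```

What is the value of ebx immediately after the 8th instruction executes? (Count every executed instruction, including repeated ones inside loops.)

0

after mov edx, 36: edx=36
after mov ebx, 22: ebx=22
after mod ebx, 2: ebx=22%2=0
after sub edx, ebx: edx=36-0=36
cmp ebx, 5  (cmp 0,5)
jle loop: taken
after and edx, ebx: edx=36&0=0
after xor edx, ebx: edx=0^0=0
After step 8: ebx = 0.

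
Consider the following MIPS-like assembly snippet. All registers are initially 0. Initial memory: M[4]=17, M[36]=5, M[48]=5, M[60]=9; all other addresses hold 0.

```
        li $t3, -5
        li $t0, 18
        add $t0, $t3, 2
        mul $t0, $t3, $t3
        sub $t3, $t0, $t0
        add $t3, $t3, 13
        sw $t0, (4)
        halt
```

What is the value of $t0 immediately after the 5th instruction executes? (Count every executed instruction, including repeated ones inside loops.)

25

$t3=-5
$t0=18
$t0=(-5)+2=-3
$t0=(-5)*(-5)=25
$t3=25-25=0
After step 5: $t0 = 25.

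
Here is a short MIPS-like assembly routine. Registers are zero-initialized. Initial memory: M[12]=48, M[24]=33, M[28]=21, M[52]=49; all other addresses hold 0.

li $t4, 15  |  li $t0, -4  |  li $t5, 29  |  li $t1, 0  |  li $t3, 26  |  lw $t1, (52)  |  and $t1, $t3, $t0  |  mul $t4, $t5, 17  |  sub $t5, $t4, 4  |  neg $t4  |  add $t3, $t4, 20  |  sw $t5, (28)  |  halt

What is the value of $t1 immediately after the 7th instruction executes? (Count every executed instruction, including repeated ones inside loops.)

li $t4, 15 → $t4=15
li $t0, -4 → $t0=-4
li $t5, 29 → $t5=29
li $t1, 0 → $t1=0
li $t3, 26 → $t3=26
lw $t1, (52) → $t1=M[52]=49
and $t1, $t3, $t0 → $t1=26&(-4)=24
After step 7: $t1 = 24.

24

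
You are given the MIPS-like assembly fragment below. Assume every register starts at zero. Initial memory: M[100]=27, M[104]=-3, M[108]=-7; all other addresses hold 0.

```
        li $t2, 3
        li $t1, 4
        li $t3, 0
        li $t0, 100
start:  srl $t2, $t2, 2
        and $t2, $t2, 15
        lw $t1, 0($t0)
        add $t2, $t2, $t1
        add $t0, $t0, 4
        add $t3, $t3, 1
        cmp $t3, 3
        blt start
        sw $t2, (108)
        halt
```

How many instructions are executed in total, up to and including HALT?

30

$t2=3
$t1=4
$t3=0
$t0=100
$t2=3>>2=0
$t2=0&15=0
$t1=M[100]=27
$t2=0+27=27
$t0=100+4=104
$t3=0+1=1
cmp $t3, 3  (cmp 1,3)
blt start: taken
$t2=27>>2=6
$t2=6&15=6
$t1=M[104]=-3
$t2=6+(-3)=3
$t0=104+4=108
$t3=1+1=2
cmp $t3, 3  (cmp 2,3)
blt start: taken
$t2=3>>2=0
$t2=0&15=0
$t1=M[108]=-7
$t2=0+(-7)=-7
$t0=108+4=112
$t3=2+1=3
cmp $t3, 3  (cmp 3,3)
blt start: not taken
sw $t2, (108) → M[108]=-7
halt.
Total executed instructions: 30.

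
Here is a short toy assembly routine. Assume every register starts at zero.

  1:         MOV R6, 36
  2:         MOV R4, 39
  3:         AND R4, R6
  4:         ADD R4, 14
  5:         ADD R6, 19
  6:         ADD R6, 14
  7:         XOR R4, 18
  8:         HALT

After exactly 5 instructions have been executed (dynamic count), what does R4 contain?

50

after MOV R6, 36: R6=36
after MOV R4, 39: R4=39
after AND R4, R6: R4=39&36=36
after ADD R4, 14: R4=36+14=50
after ADD R6, 19: R6=36+19=55
After step 5: R4 = 50.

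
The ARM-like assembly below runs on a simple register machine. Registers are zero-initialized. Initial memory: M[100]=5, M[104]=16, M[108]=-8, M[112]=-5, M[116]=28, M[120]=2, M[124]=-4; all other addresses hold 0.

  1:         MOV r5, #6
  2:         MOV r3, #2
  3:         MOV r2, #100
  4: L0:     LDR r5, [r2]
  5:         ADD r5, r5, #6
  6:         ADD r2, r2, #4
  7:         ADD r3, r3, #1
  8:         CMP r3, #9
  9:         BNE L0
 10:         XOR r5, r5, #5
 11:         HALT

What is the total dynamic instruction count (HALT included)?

after MOV r5, #6: r5=6
after MOV r3, #2: r3=2
after MOV r2, #100: r2=100
after LDR r5, [r2]: r5=M[100]=5
after ADD r5, r5, #6: r5=5+6=11
after ADD r2, r2, #4: r2=100+4=104
after ADD r3, r3, #1: r3=2+1=3
CMP r3, #9  (cmp 3,9)
BNE L0: taken
after LDR r5, [r2]: r5=M[104]=16
after ADD r5, r5, #6: r5=16+6=22
after ADD r2, r2, #4: r2=104+4=108
after ADD r3, r3, #1: r3=3+1=4
CMP r3, #9  (cmp 4,9)
BNE L0: taken
after LDR r5, [r2]: r5=M[108]=-8
after ADD r5, r5, #6: r5=(-8)+6=-2
after ADD r2, r2, #4: r2=108+4=112
after ADD r3, r3, #1: r3=4+1=5
CMP r3, #9  (cmp 5,9)
BNE L0: taken
after LDR r5, [r2]: r5=M[112]=-5
after ADD r5, r5, #6: r5=(-5)+6=1
after ADD r2, r2, #4: r2=112+4=116
after ADD r3, r3, #1: r3=5+1=6
CMP r3, #9  (cmp 6,9)
BNE L0: taken
after LDR r5, [r2]: r5=M[116]=28
after ADD r5, r5, #6: r5=28+6=34
after ADD r2, r2, #4: r2=116+4=120
after ADD r3, r3, #1: r3=6+1=7
CMP r3, #9  (cmp 7,9)
BNE L0: taken
after LDR r5, [r2]: r5=M[120]=2
after ADD r5, r5, #6: r5=2+6=8
after ADD r2, r2, #4: r2=120+4=124
after ADD r3, r3, #1: r3=7+1=8
CMP r3, #9  (cmp 8,9)
BNE L0: taken
after LDR r5, [r2]: r5=M[124]=-4
after ADD r5, r5, #6: r5=(-4)+6=2
after ADD r2, r2, #4: r2=124+4=128
after ADD r3, r3, #1: r3=8+1=9
CMP r3, #9  (cmp 9,9)
BNE L0: not taken
after XOR r5, r5, #5: r5=2^5=7
halt.
Total executed instructions: 47.

47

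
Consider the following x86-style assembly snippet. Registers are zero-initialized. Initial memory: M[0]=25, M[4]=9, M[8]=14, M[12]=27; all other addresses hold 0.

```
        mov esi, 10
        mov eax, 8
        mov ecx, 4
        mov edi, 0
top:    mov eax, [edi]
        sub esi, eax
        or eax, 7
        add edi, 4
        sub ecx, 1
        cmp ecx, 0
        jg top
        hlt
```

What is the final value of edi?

mov esi, 10 → esi=10
mov eax, 8 → eax=8
mov ecx, 4 → ecx=4
mov edi, 0 → edi=0
mov eax, [edi] → eax=M[0]=25
sub esi, eax → esi=10-25=-15
or eax, 7 → eax=25|7=31
add edi, 4 → edi=0+4=4
sub ecx, 1 → ecx=4-1=3
cmp ecx, 0  (cmp 3,0)
jg top: taken
mov eax, [edi] → eax=M[4]=9
sub esi, eax → esi=(-15)-9=-24
or eax, 7 → eax=9|7=15
add edi, 4 → edi=4+4=8
sub ecx, 1 → ecx=3-1=2
cmp ecx, 0  (cmp 2,0)
jg top: taken
mov eax, [edi] → eax=M[8]=14
sub esi, eax → esi=(-24)-14=-38
or eax, 7 → eax=14|7=15
add edi, 4 → edi=8+4=12
sub ecx, 1 → ecx=2-1=1
cmp ecx, 0  (cmp 1,0)
jg top: taken
mov eax, [edi] → eax=M[12]=27
sub esi, eax → esi=(-38)-27=-65
or eax, 7 → eax=27|7=31
add edi, 4 → edi=12+4=16
sub ecx, 1 → ecx=1-1=0
cmp ecx, 0  (cmp 0,0)
jg top: not taken
halt.

16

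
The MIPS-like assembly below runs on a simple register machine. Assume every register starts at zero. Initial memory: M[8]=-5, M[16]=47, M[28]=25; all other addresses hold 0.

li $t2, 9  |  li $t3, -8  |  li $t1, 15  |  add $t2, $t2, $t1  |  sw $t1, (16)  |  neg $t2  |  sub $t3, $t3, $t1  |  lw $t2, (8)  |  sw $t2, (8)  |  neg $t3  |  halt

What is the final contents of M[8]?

after li $t2, 9: $t2=9
after li $t3, -8: $t3=-8
after li $t1, 15: $t1=15
after add $t2, $t2, $t1: $t2=9+15=24
sw $t1, (16) → M[16]=15
after neg $t2: $t2=-(24)=-24
after sub $t3, $t3, $t1: $t3=(-8)-15=-23
after lw $t2, (8): $t2=M[8]=-5
sw $t2, (8) → M[8]=-5
after neg $t3: $t3=-(-23)=23
halt.

-5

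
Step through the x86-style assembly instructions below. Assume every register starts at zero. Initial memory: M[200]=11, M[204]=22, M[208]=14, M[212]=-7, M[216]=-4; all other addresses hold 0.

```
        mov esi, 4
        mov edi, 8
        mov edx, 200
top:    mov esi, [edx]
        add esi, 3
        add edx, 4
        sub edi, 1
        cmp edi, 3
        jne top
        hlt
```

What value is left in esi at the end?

-1

after mov esi, 4: esi=4
after mov edi, 8: edi=8
after mov edx, 200: edx=200
after mov esi, [edx]: esi=M[200]=11
after add esi, 3: esi=11+3=14
after add edx, 4: edx=200+4=204
after sub edi, 1: edi=8-1=7
cmp edi, 3  (cmp 7,3)
jne top: taken
after mov esi, [edx]: esi=M[204]=22
after add esi, 3: esi=22+3=25
after add edx, 4: edx=204+4=208
after sub edi, 1: edi=7-1=6
cmp edi, 3  (cmp 6,3)
jne top: taken
after mov esi, [edx]: esi=M[208]=14
after add esi, 3: esi=14+3=17
after add edx, 4: edx=208+4=212
after sub edi, 1: edi=6-1=5
cmp edi, 3  (cmp 5,3)
jne top: taken
after mov esi, [edx]: esi=M[212]=-7
after add esi, 3: esi=(-7)+3=-4
after add edx, 4: edx=212+4=216
after sub edi, 1: edi=5-1=4
cmp edi, 3  (cmp 4,3)
jne top: taken
after mov esi, [edx]: esi=M[216]=-4
after add esi, 3: esi=(-4)+3=-1
after add edx, 4: edx=216+4=220
after sub edi, 1: edi=4-1=3
cmp edi, 3  (cmp 3,3)
jne top: not taken
halt.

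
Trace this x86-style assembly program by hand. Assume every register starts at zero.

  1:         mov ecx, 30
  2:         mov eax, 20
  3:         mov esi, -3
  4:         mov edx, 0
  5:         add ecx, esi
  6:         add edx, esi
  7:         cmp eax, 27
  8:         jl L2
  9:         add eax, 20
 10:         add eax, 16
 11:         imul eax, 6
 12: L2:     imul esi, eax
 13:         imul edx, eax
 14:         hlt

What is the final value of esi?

after mov ecx, 30: ecx=30
after mov eax, 20: eax=20
after mov esi, -3: esi=-3
after mov edx, 0: edx=0
after add ecx, esi: ecx=30+(-3)=27
after add edx, esi: edx=0+(-3)=-3
cmp eax, 27  (cmp 20,27)
jl L2: taken
after imul esi, eax: esi=(-3)*20=-60
after imul edx, eax: edx=(-3)*20=-60
halt.

-60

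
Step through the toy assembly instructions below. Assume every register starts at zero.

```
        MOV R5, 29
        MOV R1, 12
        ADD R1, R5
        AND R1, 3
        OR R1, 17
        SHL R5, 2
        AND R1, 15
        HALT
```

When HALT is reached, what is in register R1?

1

after MOV R5, 29: R5=29
after MOV R1, 12: R1=12
after ADD R1, R5: R1=12+29=41
after AND R1, 3: R1=41&3=1
after OR R1, 17: R1=1|17=17
after SHL R5, 2: R5=29<<2=116
after AND R1, 15: R1=17&15=1
halt.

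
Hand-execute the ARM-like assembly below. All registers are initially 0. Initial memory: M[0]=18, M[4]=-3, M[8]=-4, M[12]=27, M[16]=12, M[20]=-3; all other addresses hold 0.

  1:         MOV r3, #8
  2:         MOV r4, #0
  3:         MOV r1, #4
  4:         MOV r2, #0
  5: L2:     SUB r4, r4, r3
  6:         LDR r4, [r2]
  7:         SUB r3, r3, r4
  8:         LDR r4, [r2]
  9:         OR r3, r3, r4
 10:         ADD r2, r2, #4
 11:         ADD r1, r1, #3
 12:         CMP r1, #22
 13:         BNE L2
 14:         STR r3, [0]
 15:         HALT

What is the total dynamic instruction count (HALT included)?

after MOV r3, #8: r3=8
after MOV r4, #0: r4=0
after MOV r1, #4: r1=4
after MOV r2, #0: r2=0
after SUB r4, r4, r3: r4=0-8=-8
after LDR r4, [r2]: r4=M[0]=18
after SUB r3, r3, r4: r3=8-18=-10
after LDR r4, [r2]: r4=M[0]=18
after OR r3, r3, r4: r3=(-10)|18=-10
after ADD r2, r2, #4: r2=0+4=4
after ADD r1, r1, #3: r1=4+3=7
CMP r1, #22  (cmp 7,22)
BNE L2: taken
after SUB r4, r4, r3: r4=18-(-10)=28
after LDR r4, [r2]: r4=M[4]=-3
after SUB r3, r3, r4: r3=(-10)-(-3)=-7
after LDR r4, [r2]: r4=M[4]=-3
after OR r3, r3, r4: r3=(-7)|(-3)=-3
after ADD r2, r2, #4: r2=4+4=8
after ADD r1, r1, #3: r1=7+3=10
CMP r1, #22  (cmp 10,22)
BNE L2: taken
after SUB r4, r4, r3: r4=(-3)-(-3)=0
after LDR r4, [r2]: r4=M[8]=-4
after SUB r3, r3, r4: r3=(-3)-(-4)=1
after LDR r4, [r2]: r4=M[8]=-4
after OR r3, r3, r4: r3=1|(-4)=-3
after ADD r2, r2, #4: r2=8+4=12
after ADD r1, r1, #3: r1=10+3=13
CMP r1, #22  (cmp 13,22)
BNE L2: taken
after SUB r4, r4, r3: r4=(-4)-(-3)=-1
after LDR r4, [r2]: r4=M[12]=27
after SUB r3, r3, r4: r3=(-3)-27=-30
after LDR r4, [r2]: r4=M[12]=27
after OR r3, r3, r4: r3=(-30)|27=-5
after ADD r2, r2, #4: r2=12+4=16
after ADD r1, r1, #3: r1=13+3=16
CMP r1, #22  (cmp 16,22)
BNE L2: taken
after SUB r4, r4, r3: r4=27-(-5)=32
after LDR r4, [r2]: r4=M[16]=12
after SUB r3, r3, r4: r3=(-5)-12=-17
after LDR r4, [r2]: r4=M[16]=12
after OR r3, r3, r4: r3=(-17)|12=-17
after ADD r2, r2, #4: r2=16+4=20
after ADD r1, r1, #3: r1=16+3=19
CMP r1, #22  (cmp 19,22)
BNE L2: taken
after SUB r4, r4, r3: r4=12-(-17)=29
after LDR r4, [r2]: r4=M[20]=-3
after SUB r3, r3, r4: r3=(-17)-(-3)=-14
after LDR r4, [r2]: r4=M[20]=-3
after OR r3, r3, r4: r3=(-14)|(-3)=-1
after ADD r2, r2, #4: r2=20+4=24
after ADD r1, r1, #3: r1=19+3=22
CMP r1, #22  (cmp 22,22)
BNE L2: not taken
STR r3, [0] → M[0]=-1
halt.
Total executed instructions: 60.

60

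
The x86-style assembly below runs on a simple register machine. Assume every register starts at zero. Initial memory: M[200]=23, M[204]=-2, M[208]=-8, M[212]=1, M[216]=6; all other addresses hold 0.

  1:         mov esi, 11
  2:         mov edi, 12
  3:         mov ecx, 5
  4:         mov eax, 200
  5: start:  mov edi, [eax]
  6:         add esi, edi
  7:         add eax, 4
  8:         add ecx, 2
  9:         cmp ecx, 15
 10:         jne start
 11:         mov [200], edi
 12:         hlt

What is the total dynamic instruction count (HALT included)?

esi=11
edi=12
ecx=5
eax=200
edi=M[200]=23
esi=11+23=34
eax=200+4=204
ecx=5+2=7
cmp ecx, 15  (cmp 7,15)
jne start: taken
edi=M[204]=-2
esi=34+(-2)=32
eax=204+4=208
ecx=7+2=9
cmp ecx, 15  (cmp 9,15)
jne start: taken
edi=M[208]=-8
esi=32+(-8)=24
eax=208+4=212
ecx=9+2=11
cmp ecx, 15  (cmp 11,15)
jne start: taken
edi=M[212]=1
esi=24+1=25
eax=212+4=216
ecx=11+2=13
cmp ecx, 15  (cmp 13,15)
jne start: taken
edi=M[216]=6
esi=25+6=31
eax=216+4=220
ecx=13+2=15
cmp ecx, 15  (cmp 15,15)
jne start: not taken
mov [200], edi → M[200]=6
halt.
Total executed instructions: 36.

36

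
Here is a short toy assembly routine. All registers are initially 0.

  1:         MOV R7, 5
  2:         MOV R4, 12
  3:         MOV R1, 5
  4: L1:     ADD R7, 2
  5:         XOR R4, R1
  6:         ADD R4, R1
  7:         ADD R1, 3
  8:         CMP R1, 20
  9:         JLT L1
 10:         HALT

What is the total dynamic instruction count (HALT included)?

after MOV R7, 5: R7=5
after MOV R4, 12: R4=12
after MOV R1, 5: R1=5
after ADD R7, 2: R7=5+2=7
after XOR R4, R1: R4=12^5=9
after ADD R4, R1: R4=9+5=14
after ADD R1, 3: R1=5+3=8
CMP R1, 20  (cmp 8,20)
JLT L1: taken
after ADD R7, 2: R7=7+2=9
after XOR R4, R1: R4=14^8=6
after ADD R4, R1: R4=6+8=14
after ADD R1, 3: R1=8+3=11
CMP R1, 20  (cmp 11,20)
JLT L1: taken
after ADD R7, 2: R7=9+2=11
after XOR R4, R1: R4=14^11=5
after ADD R4, R1: R4=5+11=16
after ADD R1, 3: R1=11+3=14
CMP R1, 20  (cmp 14,20)
JLT L1: taken
after ADD R7, 2: R7=11+2=13
after XOR R4, R1: R4=16^14=30
after ADD R4, R1: R4=30+14=44
after ADD R1, 3: R1=14+3=17
CMP R1, 20  (cmp 17,20)
JLT L1: taken
after ADD R7, 2: R7=13+2=15
after XOR R4, R1: R4=44^17=61
after ADD R4, R1: R4=61+17=78
after ADD R1, 3: R1=17+3=20
CMP R1, 20  (cmp 20,20)
JLT L1: not taken
halt.
Total executed instructions: 34.

34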